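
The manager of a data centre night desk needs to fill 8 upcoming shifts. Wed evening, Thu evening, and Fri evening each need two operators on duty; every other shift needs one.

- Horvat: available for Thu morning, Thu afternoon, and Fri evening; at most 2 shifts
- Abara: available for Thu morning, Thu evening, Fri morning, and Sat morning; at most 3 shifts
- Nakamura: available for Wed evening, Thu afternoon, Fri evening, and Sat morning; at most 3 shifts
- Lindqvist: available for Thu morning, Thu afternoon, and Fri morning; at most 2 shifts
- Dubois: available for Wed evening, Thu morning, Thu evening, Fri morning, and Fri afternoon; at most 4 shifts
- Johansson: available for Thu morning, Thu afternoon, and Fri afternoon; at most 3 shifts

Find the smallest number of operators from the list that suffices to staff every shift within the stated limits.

4

11 slots to fill and no one can take more than 4, so at least ⌈11/4⌉ = 3 operators are needed.
Any 3 operators together have capacity at most 4+3+3 = 10 < 11 slots, so 3 can never suffice.
Horvat, Abara, Nakamura, and Dubois alone can cover everything: Wed evening→Nakamura+Dubois, Thu morning→Dubois, Thu afternoon→Horvat, Thu evening→Abara+Dubois, Fri morning→Abara, Fri afternoon→Dubois, Fri evening→Horvat+Nakamura, Sat morning→Abara.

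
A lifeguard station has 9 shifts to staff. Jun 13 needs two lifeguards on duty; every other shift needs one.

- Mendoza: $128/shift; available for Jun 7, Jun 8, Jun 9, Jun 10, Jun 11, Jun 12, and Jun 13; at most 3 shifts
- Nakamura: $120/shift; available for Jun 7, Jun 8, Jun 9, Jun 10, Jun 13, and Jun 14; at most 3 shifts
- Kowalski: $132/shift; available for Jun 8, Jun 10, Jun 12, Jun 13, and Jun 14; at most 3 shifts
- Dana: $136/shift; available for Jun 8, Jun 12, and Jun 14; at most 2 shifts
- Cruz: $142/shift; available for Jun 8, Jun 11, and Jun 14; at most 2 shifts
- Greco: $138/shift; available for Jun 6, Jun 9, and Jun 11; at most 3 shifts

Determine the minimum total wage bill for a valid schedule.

$1278

Jun 6 can only be covered by Greco, so that assignment is forced.
Picking the cheapest available lifeguard for each shift independently would cost $1242, but that ignores the shift limits.
An optimal schedule: Jun 6→Greco, Jun 7→Nakamura, Jun 8→Kowalski, Jun 9→Nakamura, Jun 10→Nakamura, Jun 11→Mendoza, Jun 12→Mendoza, Jun 13→Mendoza+Kowalski, Jun 14→Kowalski.
Total: 138 + 120 + 132 + 120 + 120 + 128 + 128 + 128 + 132 + 132 = $1278.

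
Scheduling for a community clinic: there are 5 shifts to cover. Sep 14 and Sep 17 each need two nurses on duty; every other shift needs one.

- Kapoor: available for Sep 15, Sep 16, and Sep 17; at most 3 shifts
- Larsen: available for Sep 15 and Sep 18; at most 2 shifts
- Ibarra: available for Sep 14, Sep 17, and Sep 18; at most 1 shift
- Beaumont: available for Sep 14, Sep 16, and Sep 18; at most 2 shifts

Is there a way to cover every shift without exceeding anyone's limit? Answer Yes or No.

Total capacity is 8 and 7 slots are needed, so capacity alone doesn't rule it out.
Shifts {Sep 14, Sep 17} need 4 worker-slots in total, but the nurses available for any of those shifts (Kapoor, Ibarra, and Beaumont) can supply at most 3 among them. So no valid schedule exists.

No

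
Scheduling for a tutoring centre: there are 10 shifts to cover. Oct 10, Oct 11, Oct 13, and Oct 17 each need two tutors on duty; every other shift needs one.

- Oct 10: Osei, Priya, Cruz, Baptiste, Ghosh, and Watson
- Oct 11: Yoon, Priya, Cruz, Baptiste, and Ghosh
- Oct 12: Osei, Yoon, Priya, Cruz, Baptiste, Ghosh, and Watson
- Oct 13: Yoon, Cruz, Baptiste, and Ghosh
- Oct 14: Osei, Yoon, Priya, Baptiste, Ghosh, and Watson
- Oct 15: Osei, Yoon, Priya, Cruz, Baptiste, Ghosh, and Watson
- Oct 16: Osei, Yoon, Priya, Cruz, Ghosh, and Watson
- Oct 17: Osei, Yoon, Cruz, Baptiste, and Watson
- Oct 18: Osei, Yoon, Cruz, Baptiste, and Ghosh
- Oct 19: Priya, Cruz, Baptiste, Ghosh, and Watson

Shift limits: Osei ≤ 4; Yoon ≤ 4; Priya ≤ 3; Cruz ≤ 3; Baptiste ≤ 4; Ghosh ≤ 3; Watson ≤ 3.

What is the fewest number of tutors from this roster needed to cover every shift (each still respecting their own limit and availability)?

14 slots to fill and no one can take more than 4, so at least ⌈14/4⌉ = 4 tutors are needed.
Osei, Yoon, Priya, and Cruz alone can cover everything: Oct 10→Osei+Priya, Oct 11→Yoon+Priya, Oct 12→Yoon, Oct 13→Yoon+Cruz, Oct 14→Osei, Oct 15→Cruz, Oct 16→Cruz, Oct 17→Osei+Yoon, Oct 18→Osei, Oct 19→Priya.

4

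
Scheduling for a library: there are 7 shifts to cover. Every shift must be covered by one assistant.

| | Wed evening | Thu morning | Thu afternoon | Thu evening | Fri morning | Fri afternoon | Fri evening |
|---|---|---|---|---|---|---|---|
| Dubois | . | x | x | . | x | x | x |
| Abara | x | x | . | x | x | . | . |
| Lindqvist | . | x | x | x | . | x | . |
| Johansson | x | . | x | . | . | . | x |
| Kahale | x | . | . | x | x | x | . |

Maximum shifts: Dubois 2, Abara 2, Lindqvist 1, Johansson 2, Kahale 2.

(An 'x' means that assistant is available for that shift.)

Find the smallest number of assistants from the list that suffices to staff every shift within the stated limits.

4

7 slots to fill and no one can take more than 2, so at least ⌈7/2⌉ = 4 assistants are needed.
Dubois, Abara, Lindqvist, and Johansson alone can cover everything: Wed evening→Abara, Thu morning→Lindqvist, Thu afternoon→Johansson, Thu evening→Abara, Fri morning→Dubois, Fri afternoon→Dubois, Fri evening→Johansson.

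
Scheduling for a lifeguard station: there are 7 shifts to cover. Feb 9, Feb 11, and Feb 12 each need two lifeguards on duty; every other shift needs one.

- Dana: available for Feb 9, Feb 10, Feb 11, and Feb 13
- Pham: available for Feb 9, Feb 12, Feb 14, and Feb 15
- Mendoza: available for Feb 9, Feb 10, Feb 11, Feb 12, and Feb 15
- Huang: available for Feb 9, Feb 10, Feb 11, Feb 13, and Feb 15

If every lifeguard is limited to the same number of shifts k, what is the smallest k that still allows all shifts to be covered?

With 4 lifeguards and 10 worker-slots to fill, someone must work at least ⌈10/4⌉ = 3 shifts, so k ≥ 3.
k = 3 works: Feb 9→Mendoza+Huang, Feb 10→Dana, Feb 11→Dana+Mendoza, Feb 12→Pham+Mendoza, Feb 13→Dana, Feb 14→Pham, Feb 15→Pham.
Loads: Dana 3, Pham 3, Mendoza 3, Huang 1 — all ≤ 3.

3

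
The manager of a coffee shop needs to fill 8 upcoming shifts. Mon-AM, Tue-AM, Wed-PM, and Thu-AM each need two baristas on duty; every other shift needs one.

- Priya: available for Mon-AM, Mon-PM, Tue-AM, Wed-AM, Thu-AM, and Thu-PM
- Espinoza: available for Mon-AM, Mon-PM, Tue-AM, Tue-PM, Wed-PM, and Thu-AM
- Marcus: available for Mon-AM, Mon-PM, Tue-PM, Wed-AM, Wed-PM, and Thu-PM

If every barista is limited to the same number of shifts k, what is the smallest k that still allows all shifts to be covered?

With 3 baristas and 12 worker-slots to fill, someone must work at least ⌈12/3⌉ = 4 shifts, so k ≥ 4.
k = 4 works: Mon-AM→Priya+Marcus, Mon-PM→Marcus, Tue-AM→Priya+Espinoza, Tue-PM→Espinoza, Wed-AM→Priya, Wed-PM→Espinoza+Marcus, Thu-AM→Priya+Espinoza, Thu-PM→Marcus.
Loads: Priya 4, Espinoza 4, Marcus 4 — all ≤ 4.

4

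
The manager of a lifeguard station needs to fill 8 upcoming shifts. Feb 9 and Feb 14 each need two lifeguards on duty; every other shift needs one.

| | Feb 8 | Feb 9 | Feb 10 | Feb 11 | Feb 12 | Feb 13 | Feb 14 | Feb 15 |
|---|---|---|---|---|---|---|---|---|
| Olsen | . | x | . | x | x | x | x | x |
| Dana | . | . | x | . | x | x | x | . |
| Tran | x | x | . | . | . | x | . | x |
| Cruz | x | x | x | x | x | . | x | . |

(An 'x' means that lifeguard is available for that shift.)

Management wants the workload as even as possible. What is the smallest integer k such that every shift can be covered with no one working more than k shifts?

With 4 lifeguards and 10 worker-slots to fill, someone must work at least ⌈10/4⌉ = 3 shifts, so k ≥ 3.
k = 3 works: Feb 8→Tran, Feb 9→Olsen+Tran, Feb 10→Dana, Feb 11→Olsen, Feb 12→Dana, Feb 13→Tran, Feb 14→Dana+Cruz, Feb 15→Olsen.
Loads: Olsen 3, Dana 3, Tran 3, Cruz 1 — all ≤ 3.

3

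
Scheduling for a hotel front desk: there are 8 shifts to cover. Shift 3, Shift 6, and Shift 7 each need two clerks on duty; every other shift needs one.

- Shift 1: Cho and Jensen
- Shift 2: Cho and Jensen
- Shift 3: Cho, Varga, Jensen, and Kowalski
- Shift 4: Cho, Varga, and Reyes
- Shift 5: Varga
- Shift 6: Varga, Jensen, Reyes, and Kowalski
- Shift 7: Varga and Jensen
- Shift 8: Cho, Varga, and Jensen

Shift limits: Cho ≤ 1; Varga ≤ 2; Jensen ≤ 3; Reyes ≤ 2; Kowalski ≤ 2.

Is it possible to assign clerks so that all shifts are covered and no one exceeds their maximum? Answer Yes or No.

No

Total capacity is 1+2+3+2+2 = 10 but 11 worker-slots are needed — infeasible.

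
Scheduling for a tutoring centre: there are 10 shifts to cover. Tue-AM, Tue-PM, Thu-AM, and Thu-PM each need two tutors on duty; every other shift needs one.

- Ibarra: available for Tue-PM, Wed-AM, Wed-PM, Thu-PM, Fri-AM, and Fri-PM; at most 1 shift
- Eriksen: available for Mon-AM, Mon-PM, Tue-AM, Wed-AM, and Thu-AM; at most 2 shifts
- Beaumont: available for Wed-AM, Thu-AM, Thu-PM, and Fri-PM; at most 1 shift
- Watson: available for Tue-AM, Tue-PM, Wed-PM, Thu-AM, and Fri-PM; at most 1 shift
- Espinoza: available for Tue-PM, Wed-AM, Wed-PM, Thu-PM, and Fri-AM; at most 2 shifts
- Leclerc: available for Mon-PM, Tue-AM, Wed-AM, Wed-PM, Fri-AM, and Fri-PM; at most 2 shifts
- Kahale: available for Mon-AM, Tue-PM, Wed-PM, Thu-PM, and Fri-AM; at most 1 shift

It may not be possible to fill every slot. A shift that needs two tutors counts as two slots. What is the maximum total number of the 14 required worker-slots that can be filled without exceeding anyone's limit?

Total capacity across all tutors is 1+2+1+1+2+2+1 = 10, and 14 slots are needed, so at most 10 can be filled.
An assignment achieving 10: Mon-AM→Eriksen, Mon-PM→Eriksen, Tue-AM→Watson+Leclerc, Tue-PM→Ibarra+Espinoza, Thu-AM→Beaumont, Thu-PM→Espinoza+Kahale, Fri-AM→Leclerc.
Loads: Ibarra 1/1, Eriksen 2/2, Beaumont 1/1, Watson 1/1, Espinoza 2/2, Leclerc 2/2, Kahale 1/1.

10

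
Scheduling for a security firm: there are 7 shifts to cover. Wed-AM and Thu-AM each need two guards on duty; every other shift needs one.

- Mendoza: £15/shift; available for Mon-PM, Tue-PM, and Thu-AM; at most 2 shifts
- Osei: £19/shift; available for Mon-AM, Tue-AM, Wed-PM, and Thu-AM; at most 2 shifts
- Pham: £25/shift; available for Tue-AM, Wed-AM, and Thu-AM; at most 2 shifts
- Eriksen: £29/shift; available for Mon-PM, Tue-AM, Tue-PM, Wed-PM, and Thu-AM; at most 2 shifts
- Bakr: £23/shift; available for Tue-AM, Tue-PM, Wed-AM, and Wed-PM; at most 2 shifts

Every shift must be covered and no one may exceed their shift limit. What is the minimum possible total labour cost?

Mon-AM can only be covered by Osei, so that assignment is forced.
Wed-AM can only be covered by Pham and Bakr, so that assignment is forced.
Picking the cheapest available guard for each shift independently would cost £169, but that ignores the shift limits.
An optimal schedule: Mon-AM→Osei, Mon-PM→Mendoza, Tue-AM→Bakr, Tue-PM→Mendoza, Wed-AM→Bakr+Pham, Wed-PM→Osei, Thu-AM→Pham+Eriksen.
Total: 19 + 15 + 23 + 15 + 23 + 25 + 19 + 25 + 29 = £193.

£193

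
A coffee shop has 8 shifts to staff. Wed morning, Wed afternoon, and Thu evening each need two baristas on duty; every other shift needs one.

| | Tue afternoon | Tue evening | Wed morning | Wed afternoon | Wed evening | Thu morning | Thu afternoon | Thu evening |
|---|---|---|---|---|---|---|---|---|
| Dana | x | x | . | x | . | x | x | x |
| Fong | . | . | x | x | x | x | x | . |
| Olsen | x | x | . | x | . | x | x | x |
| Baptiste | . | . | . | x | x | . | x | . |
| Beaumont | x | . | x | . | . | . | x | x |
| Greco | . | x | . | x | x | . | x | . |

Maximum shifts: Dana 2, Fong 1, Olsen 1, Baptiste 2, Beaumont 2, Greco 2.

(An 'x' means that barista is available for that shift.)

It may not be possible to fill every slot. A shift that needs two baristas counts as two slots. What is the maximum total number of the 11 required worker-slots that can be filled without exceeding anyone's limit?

Total capacity across all baristas is 2+1+1+2+2+2 = 10, and 11 slots are needed, so at most 10 can be filled.
An assignment achieving 10: Tue afternoon→Dana, Tue evening→Dana, Wed morning→Fong+Beaumont, Wed afternoon→Baptiste+Greco, Wed evening→Baptiste, Thu morning→Olsen, Thu afternoon→Greco, Thu evening→Beaumont.
Loads: Dana 2/2, Fong 1/1, Olsen 1/1, Baptiste 2/2, Beaumont 2/2, Greco 2/2.

10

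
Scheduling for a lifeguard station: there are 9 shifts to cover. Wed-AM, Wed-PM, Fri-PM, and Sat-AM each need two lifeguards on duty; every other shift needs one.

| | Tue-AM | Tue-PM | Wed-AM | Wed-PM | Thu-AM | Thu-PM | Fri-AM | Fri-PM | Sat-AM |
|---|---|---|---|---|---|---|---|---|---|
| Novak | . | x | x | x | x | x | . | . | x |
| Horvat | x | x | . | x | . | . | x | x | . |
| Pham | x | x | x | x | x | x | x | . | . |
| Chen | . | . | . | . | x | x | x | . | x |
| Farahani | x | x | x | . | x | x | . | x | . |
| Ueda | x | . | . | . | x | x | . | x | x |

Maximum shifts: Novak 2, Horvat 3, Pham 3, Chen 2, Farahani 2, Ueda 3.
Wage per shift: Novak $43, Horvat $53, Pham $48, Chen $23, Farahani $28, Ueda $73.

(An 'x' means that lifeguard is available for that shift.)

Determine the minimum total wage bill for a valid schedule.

Picking the cheapest available lifeguard for each shift independently would cost $434, but that ignores the shift limits.
An optimal schedule: Tue-AM→Pham, Tue-PM→Pham, Wed-AM→Novak+Pham, Wed-PM→Novak+Horvat, Thu-AM→Chen, Thu-PM→Farahani, Fri-AM→Horvat, Fri-PM→Horvat+Farahani, Sat-AM→Chen+Ueda.
Total: 48 + 48 + 43 + 48 + 43 + 53 + 23 + 28 + 53 + 53 + 28 + 23 + 73 = $564.

$564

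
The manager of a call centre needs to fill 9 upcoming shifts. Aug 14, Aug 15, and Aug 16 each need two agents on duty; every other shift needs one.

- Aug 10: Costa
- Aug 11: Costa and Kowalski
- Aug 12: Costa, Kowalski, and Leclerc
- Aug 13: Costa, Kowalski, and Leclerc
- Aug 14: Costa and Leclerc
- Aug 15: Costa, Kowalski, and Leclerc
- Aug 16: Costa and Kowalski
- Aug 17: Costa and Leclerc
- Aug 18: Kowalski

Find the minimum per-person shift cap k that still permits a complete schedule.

4

With 3 agents and 12 worker-slots to fill, someone must work at least ⌈12/3⌉ = 4 shifts, so k ≥ 4.
k = 4 works: Aug 10→Costa, Aug 11→Costa, Aug 12→Kowalski, Aug 13→Leclerc, Aug 14→Costa+Leclerc, Aug 15→Kowalski+Leclerc, Aug 16→Costa+Kowalski, Aug 17→Leclerc, Aug 18→Kowalski.
Loads: Costa 4, Kowalski 4, Leclerc 4 — all ≤ 4.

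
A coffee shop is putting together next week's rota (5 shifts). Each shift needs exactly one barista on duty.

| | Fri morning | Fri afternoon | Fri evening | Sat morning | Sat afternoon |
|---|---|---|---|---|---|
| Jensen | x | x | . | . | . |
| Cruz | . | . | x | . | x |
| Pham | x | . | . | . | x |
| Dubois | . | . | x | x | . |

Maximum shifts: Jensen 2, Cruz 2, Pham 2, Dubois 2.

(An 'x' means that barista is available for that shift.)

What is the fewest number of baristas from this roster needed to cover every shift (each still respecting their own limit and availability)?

5 slots to fill and no one can take more than 2, so at least ⌈5/2⌉ = 3 baristas are needed.
Jensen, Cruz, and Dubois alone can cover everything: Fri morning→Jensen, Fri afternoon→Jensen, Fri evening→Cruz, Sat morning→Dubois, Sat afternoon→Cruz.

3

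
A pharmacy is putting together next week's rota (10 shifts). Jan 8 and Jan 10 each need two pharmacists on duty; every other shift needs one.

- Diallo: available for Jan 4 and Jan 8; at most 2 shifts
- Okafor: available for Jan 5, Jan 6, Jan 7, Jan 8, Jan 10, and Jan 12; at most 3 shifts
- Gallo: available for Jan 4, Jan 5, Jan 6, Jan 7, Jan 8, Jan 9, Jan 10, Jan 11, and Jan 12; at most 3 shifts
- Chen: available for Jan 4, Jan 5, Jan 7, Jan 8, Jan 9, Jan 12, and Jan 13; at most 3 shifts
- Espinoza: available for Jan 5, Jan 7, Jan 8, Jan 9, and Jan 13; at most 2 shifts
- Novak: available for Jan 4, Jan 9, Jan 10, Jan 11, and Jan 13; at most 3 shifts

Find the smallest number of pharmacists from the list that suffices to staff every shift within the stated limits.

12 slots to fill and no one can take more than 3, so at least ⌈12/3⌉ = 4 pharmacists are needed.
Okafor, Gallo, Chen, and Novak alone can cover everything: Jan 4→Novak, Jan 5→Okafor, Jan 6→Okafor, Jan 7→Okafor, Jan 8→Gallo+Chen, Jan 9→Novak, Jan 10→Gallo+Novak, Jan 11→Gallo, Jan 12→Chen, Jan 13→Chen.

4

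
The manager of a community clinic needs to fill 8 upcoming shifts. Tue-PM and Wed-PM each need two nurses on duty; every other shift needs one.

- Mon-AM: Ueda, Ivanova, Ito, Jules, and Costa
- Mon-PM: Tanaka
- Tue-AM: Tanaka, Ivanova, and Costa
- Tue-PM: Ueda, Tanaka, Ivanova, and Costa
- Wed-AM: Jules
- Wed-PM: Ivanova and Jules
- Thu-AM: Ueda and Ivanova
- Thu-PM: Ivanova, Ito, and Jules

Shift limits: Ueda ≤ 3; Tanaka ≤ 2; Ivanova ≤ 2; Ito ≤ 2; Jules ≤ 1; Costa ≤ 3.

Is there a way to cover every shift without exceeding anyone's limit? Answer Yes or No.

Total capacity is 13 and 10 slots are needed, so capacity alone doesn't rule it out.
Shifts {Wed-AM, Wed-PM} need 3 worker-slots in total, but the nurses available for any of those shifts (Ivanova and Jules) can supply at most 2 among them. So no valid schedule exists.

No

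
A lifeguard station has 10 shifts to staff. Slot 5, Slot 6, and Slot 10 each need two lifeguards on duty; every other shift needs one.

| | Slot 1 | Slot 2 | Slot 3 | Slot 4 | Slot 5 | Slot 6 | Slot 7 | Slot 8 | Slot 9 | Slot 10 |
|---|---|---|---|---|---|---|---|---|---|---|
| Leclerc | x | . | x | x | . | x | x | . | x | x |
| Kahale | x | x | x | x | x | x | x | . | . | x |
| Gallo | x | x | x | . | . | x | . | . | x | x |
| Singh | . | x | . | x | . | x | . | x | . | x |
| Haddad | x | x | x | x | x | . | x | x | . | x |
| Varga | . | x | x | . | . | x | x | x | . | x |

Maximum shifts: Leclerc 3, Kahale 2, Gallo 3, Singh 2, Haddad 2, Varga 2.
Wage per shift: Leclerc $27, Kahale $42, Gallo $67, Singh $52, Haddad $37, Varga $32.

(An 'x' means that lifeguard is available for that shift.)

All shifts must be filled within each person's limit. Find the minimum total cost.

Slot 5 can only be covered by Kahale and Haddad, so that assignment is forced.
Picking the cheapest available lifeguard for each shift independently would cost $396, but that ignores the shift limits.
An optimal schedule: Slot 1→Leclerc, Slot 2→Haddad, Slot 3→Kahale, Slot 4→Leclerc, Slot 5→Haddad+Kahale, Slot 6→Singh+Gallo, Slot 7→Varga, Slot 8→Varga, Slot 9→Leclerc, Slot 10→Singh+Gallo.
Total: 27 + 37 + 42 + 27 + 37 + 42 + 52 + 67 + 32 + 32 + 27 + 52 + 67 = $541.

$541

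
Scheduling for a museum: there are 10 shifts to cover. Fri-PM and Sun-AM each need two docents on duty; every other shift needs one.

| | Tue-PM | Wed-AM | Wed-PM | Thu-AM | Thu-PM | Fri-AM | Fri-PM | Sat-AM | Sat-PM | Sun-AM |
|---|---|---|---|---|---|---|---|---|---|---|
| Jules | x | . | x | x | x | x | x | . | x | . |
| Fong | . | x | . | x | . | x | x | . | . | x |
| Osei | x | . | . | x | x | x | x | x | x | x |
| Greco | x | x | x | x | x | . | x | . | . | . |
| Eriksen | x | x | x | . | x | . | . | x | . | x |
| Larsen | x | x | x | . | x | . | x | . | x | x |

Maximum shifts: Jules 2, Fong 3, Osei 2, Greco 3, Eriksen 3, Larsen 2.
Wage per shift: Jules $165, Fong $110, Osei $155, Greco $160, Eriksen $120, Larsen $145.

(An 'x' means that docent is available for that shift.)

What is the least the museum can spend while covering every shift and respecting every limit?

Picking the cheapest available docent for each shift independently would cost $1440, but that ignores the shift limits.
An optimal schedule: Tue-PM→Eriksen, Wed-AM→Fong, Wed-PM→Eriksen, Thu-AM→Fong, Thu-PM→Greco, Fri-AM→Fong, Fri-PM→Osei+Greco, Sat-AM→Eriksen, Sat-PM→Larsen, Sun-AM→Larsen+Osei.
Total: 120 + 110 + 120 + 110 + 160 + 110 + 155 + 160 + 120 + 145 + 145 + 155 = $1610.

$1610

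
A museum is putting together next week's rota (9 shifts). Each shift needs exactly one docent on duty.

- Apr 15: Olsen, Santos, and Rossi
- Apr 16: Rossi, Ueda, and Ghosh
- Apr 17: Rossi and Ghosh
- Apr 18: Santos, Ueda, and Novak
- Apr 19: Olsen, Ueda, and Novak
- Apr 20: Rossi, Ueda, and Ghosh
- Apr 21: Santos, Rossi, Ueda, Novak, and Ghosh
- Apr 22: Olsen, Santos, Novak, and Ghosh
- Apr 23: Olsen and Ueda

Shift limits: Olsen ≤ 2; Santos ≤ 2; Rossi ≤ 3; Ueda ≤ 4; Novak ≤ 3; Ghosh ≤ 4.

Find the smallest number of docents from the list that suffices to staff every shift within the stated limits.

9 slots to fill and no one can take more than 4, so at least ⌈9/4⌉ = 3 docents are needed.
Olsen, Rossi, and Ueda alone can cover everything: Apr 15→Olsen, Apr 16→Rossi, Apr 17→Rossi, Apr 18→Ueda, Apr 19→Ueda, Apr 20→Rossi, Apr 21→Ueda, Apr 22→Olsen, Apr 23→Ueda.

3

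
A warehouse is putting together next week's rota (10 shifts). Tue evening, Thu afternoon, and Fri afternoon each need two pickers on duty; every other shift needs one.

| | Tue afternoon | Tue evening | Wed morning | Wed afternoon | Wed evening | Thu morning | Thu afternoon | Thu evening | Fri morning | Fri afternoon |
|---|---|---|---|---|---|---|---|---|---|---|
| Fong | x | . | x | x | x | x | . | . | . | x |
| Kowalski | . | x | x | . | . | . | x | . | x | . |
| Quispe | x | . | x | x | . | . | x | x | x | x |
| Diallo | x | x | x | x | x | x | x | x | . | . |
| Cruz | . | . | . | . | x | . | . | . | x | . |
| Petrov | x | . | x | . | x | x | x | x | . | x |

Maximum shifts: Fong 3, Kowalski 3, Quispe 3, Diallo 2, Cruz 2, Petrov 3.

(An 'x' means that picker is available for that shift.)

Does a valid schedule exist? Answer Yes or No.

Yes

Tue evening can only be covered by Kowalski and Diallo, so that assignment is forced.
One valid schedule: Tue afternoon→Quispe, Tue evening→Kowalski+Diallo, Wed morning→Petrov, Wed afternoon→Fong, Wed evening→Diallo, Thu morning→Fong, Thu afternoon→Kowalski+Petrov, Thu evening→Quispe, Fri morning→Kowalski, Fri afternoon→Fong+Quispe.
Loads: Fong 3/3, Kowalski 3/3, Quispe 3/3, Diallo 2/2, Cruz 0/2, Petrov 2/3 — all within limits.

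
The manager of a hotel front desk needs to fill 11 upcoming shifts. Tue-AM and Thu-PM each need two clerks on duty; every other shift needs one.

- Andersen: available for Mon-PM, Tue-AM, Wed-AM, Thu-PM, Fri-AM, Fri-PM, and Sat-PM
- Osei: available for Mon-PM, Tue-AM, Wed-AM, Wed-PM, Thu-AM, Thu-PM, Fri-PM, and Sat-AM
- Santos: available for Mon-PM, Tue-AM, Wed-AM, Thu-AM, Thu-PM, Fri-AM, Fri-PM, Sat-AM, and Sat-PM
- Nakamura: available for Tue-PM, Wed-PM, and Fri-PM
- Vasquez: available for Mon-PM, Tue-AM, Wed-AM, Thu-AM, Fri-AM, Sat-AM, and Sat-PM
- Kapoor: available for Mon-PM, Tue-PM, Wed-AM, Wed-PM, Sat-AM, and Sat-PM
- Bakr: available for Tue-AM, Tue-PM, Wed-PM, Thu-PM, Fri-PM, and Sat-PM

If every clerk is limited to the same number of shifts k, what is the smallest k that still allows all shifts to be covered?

2

With 7 clerks and 13 worker-slots to fill, someone must work at least ⌈13/7⌉ = 2 shifts, so k ≥ 2.
k = 2 works: Mon-PM→Andersen, Tue-AM→Vasquez+Bakr, Tue-PM→Nakamura, Wed-AM→Vasquez, Wed-PM→Osei, Thu-AM→Osei, Thu-PM→Santos+Bakr, Fri-AM→Andersen, Fri-PM→Nakamura, Sat-AM→Santos, Sat-PM→Kapoor.
Loads: Andersen 2, Osei 2, Santos 2, Nakamura 2, Vasquez 2, Kapoor 1, Bakr 2 — all ≤ 2.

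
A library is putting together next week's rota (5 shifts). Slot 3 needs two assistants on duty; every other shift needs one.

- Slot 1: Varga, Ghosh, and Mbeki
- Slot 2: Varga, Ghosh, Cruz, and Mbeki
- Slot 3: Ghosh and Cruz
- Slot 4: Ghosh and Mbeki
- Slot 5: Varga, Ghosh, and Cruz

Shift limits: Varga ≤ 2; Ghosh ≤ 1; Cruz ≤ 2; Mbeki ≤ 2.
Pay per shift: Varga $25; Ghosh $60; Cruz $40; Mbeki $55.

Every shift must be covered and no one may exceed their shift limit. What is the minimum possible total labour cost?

Slot 3 can only be covered by Ghosh and Cruz, so that assignment is forced.
Picking the cheapest available assistant for each shift independently would cost $230, but that ignores the shift limits.
An optimal schedule: Slot 1→Varga, Slot 2→Cruz, Slot 3→Ghosh+Cruz, Slot 4→Mbeki, Slot 5→Varga.
Total: 25 + 40 + 60 + 40 + 55 + 25 = $245.

$245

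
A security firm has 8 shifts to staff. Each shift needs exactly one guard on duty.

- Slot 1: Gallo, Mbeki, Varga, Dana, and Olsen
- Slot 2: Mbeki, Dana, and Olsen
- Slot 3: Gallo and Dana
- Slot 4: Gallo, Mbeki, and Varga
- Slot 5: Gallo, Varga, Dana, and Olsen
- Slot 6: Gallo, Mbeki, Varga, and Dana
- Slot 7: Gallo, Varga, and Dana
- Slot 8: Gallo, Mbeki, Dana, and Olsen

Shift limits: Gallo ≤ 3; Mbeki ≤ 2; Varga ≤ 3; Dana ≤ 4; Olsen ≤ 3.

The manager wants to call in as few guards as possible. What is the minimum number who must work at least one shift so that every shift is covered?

8 slots to fill and no one can take more than 4, so at least ⌈8/4⌉ = 2 guards are needed.
Any 2 guards together have capacity at most 4+3 = 7 < 8 slots, so 2 can never suffice.
Gallo, Mbeki, and Varga alone can cover everything: Slot 1→Varga, Slot 2→Mbeki, Slot 3→Gallo, Slot 4→Varga, Slot 5→Gallo, Slot 6→Varga, Slot 7→Gallo, Slot 8→Mbeki.

3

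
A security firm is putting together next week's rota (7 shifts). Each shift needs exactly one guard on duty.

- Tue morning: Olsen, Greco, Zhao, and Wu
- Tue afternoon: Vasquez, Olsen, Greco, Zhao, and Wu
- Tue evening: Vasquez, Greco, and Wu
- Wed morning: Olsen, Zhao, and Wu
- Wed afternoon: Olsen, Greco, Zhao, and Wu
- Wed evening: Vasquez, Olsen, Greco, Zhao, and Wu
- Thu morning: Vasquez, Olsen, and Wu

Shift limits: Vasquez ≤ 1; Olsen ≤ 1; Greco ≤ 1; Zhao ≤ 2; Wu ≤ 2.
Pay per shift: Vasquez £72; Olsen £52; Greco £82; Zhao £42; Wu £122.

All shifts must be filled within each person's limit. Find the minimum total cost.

Picking the cheapest available guard for each shift independently would cost £334, but that ignores the shift limits.
An optimal schedule: Tue morning→Greco, Tue afternoon→Zhao, Tue evening→Vasquez, Wed morning→Olsen, Wed afternoon→Zhao, Wed evening→Wu, Thu morning→Wu.
Total: 82 + 42 + 72 + 52 + 42 + 122 + 122 = £534.

£534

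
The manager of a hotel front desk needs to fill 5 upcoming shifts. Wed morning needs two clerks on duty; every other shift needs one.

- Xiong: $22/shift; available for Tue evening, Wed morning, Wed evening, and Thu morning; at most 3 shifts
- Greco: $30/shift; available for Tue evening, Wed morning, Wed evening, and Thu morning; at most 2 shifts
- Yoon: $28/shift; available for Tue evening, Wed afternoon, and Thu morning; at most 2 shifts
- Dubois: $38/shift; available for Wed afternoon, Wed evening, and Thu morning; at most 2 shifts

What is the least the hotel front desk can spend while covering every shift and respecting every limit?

Wed morning can only be covered by Xiong and Greco, so that assignment is forced.
Picking the cheapest available clerk for each shift independently would cost $146, but that ignores the shift limits.
An optimal schedule: Tue evening→Xiong, Wed morning→Xiong+Greco, Wed afternoon→Yoon, Wed evening→Xiong, Thu morning→Yoon.
Total: 22 + 22 + 30 + 28 + 22 + 28 = $152.

$152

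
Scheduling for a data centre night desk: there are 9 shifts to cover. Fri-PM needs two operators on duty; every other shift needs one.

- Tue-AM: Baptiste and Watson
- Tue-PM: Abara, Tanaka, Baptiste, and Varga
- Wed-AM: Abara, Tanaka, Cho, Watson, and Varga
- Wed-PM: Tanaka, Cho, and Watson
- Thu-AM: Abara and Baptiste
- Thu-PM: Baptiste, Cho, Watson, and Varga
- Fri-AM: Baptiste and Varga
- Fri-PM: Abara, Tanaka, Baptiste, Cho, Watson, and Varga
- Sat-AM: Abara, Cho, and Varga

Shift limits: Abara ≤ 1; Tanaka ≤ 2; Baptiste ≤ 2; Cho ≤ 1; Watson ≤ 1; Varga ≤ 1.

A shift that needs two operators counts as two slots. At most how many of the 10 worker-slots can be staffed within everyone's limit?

8

Total capacity across all operators is 1+2+2+1+1+1 = 8, and 10 slots are needed, so at most 8 can be filled.
An assignment achieving 8: Tue-AM→Baptiste, Tue-PM→Tanaka, Wed-AM→Varga, Wed-PM→Tanaka, Thu-AM→Abara, Thu-PM→Watson, Fri-AM→Baptiste, Sat-AM→Cho.
Loads: Abara 1/1, Tanaka 2/2, Baptiste 2/2, Cho 1/1, Watson 1/1, Varga 1/1.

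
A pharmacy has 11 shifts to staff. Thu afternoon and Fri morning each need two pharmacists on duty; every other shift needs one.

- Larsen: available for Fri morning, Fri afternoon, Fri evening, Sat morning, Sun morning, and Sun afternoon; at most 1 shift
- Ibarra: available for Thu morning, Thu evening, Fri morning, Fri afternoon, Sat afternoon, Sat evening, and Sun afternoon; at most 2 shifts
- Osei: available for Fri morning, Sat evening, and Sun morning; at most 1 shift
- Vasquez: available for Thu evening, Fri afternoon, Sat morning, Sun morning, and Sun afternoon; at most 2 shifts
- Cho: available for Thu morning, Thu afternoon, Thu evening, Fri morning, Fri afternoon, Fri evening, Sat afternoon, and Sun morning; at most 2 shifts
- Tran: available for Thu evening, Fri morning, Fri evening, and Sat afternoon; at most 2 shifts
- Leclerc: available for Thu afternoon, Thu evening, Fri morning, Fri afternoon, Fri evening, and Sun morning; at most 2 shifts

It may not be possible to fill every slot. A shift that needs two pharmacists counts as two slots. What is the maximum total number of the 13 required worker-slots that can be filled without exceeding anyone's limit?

Total capacity across all pharmacists is 1+2+1+2+2+2+2 = 12, and 13 slots are needed, so at most 12 can be filled.
An assignment achieving 12: Thu morning→Ibarra, Thu afternoon→Cho+Leclerc, Thu evening→Vasquez, Fri morning→Tran, Fri afternoon→Leclerc, Fri evening→Tran, Sat morning→Larsen, Sat afternoon→Cho, Sat evening→Ibarra, Sun morning→Osei, Sun afternoon→Vasquez.
Loads: Larsen 1/1, Ibarra 2/2, Osei 1/1, Vasquez 2/2, Cho 2/2, Tran 2/2, Leclerc 2/2.

12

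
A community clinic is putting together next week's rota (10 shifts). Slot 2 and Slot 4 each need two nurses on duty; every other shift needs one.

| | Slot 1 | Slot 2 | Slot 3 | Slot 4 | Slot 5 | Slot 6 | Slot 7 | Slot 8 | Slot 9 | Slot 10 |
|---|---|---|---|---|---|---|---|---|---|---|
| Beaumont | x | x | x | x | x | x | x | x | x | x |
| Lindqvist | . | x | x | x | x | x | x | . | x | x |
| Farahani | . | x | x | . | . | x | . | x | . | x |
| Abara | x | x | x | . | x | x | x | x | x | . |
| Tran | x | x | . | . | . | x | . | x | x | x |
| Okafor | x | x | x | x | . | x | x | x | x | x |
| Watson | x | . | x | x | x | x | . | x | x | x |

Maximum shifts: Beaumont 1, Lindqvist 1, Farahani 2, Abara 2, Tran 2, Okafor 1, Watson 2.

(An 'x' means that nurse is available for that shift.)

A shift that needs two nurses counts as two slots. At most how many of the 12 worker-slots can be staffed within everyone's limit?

Total capacity across all nurses is 1+1+2+2+2+1+2 = 11, and 12 slots are needed, so at most 11 can be filled.
An assignment achieving 11: Slot 1→Tran, Slot 2→Farahani+Tran, Slot 3→Farahani, Slot 4→Beaumont+Lindqvist, Slot 5→Abara, Slot 7→Abara, Slot 8→Okafor, Slot 9→Watson, Slot 10→Watson.
Loads: Beaumont 1/1, Lindqvist 1/1, Farahani 2/2, Abara 2/2, Tran 2/2, Okafor 1/1, Watson 2/2.

11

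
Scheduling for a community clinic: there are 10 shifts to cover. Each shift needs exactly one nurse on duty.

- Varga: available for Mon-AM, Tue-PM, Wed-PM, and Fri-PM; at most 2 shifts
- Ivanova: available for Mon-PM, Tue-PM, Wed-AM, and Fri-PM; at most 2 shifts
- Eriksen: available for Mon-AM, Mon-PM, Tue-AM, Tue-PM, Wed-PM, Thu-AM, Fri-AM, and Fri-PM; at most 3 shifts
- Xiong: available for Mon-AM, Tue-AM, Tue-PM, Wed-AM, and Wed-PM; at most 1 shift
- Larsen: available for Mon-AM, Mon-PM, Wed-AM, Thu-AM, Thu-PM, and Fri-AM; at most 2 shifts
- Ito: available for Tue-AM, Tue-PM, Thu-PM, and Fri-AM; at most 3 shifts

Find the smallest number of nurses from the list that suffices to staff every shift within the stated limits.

10 slots to fill and no one can take more than 3, so at least ⌈10/3⌉ = 4 nurses are needed.
Varga, Ivanova, Eriksen, and Ito alone can cover everything: Mon-AM→Varga, Mon-PM→Ivanova, Tue-AM→Eriksen, Tue-PM→Ito, Wed-AM→Ivanova, Wed-PM→Varga, Thu-AM→Eriksen, Thu-PM→Ito, Fri-AM→Ito, Fri-PM→Eriksen.

4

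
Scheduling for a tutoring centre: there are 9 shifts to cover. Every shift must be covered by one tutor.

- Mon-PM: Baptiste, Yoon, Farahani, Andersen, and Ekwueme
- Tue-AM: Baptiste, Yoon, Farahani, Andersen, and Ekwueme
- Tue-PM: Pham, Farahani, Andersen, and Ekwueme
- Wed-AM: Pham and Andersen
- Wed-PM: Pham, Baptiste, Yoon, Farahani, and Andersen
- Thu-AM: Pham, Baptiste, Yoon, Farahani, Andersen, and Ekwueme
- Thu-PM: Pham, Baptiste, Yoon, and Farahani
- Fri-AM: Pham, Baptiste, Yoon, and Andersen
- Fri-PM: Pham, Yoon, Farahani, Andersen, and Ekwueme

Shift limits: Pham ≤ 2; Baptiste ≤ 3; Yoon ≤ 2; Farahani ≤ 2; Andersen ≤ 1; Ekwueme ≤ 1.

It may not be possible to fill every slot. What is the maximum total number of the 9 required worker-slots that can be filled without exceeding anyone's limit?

Total capacity across all tutors is 2+3+2+2+1+1 = 11, and 9 slots are needed, so at most 9 can be filled.
An assignment achieving 9: Mon-PM→Baptiste, Tue-AM→Yoon, Tue-PM→Pham, Wed-AM→Pham, Wed-PM→Yoon, Thu-AM→Farahani, Thu-PM→Baptiste, Fri-AM→Baptiste, Fri-PM→Farahani.
Loads: Pham 2/2, Baptiste 3/3, Yoon 2/2, Farahani 2/2, Andersen 0/1, Ekwueme 0/1.

9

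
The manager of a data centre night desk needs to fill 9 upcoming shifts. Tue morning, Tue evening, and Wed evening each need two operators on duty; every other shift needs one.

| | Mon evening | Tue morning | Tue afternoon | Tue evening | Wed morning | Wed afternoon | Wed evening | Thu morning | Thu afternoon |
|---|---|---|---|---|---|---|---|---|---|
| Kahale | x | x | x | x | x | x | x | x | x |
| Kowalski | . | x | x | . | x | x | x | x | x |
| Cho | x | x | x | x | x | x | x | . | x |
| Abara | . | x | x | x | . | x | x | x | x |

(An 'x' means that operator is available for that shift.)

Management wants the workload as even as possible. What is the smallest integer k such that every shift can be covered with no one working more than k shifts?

3

With 4 operators and 12 worker-slots to fill, someone must work at least ⌈12/4⌉ = 3 shifts, so k ≥ 3.
k = 3 works: Mon evening→Kahale, Tue morning→Cho+Abara, Tue afternoon→Kowalski, Tue evening→Kahale+Cho, Wed morning→Kahale, Wed afternoon→Kowalski, Wed evening→Cho+Abara, Thu morning→Kowalski, Thu afternoon→Abara.
Loads: Kahale 3, Kowalski 3, Cho 3, Abara 3 — all ≤ 3.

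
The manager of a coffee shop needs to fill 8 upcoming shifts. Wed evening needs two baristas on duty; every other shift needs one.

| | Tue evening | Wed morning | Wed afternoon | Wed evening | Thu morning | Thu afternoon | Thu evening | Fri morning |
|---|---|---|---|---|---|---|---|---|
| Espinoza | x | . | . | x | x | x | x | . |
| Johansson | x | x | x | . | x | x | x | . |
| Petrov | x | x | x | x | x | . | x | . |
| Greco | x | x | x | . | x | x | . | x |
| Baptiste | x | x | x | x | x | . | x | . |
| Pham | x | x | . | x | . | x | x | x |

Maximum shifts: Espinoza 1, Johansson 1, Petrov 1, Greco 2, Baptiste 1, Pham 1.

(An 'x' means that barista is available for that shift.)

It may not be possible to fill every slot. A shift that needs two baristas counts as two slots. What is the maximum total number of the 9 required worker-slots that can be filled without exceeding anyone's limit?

Total capacity across all baristas is 1+1+1+2+1+1 = 7, and 9 slots are needed, so at most 7 can be filled.
An assignment achieving 7: Wed morning→Baptiste, Wed afternoon→Johansson, Wed evening→Espinoza+Petrov, Thu afternoon→Greco, Thu evening→Pham, Fri morning→Greco.
Loads: Espinoza 1/1, Johansson 1/1, Petrov 1/1, Greco 2/2, Baptiste 1/1, Pham 1/1.

7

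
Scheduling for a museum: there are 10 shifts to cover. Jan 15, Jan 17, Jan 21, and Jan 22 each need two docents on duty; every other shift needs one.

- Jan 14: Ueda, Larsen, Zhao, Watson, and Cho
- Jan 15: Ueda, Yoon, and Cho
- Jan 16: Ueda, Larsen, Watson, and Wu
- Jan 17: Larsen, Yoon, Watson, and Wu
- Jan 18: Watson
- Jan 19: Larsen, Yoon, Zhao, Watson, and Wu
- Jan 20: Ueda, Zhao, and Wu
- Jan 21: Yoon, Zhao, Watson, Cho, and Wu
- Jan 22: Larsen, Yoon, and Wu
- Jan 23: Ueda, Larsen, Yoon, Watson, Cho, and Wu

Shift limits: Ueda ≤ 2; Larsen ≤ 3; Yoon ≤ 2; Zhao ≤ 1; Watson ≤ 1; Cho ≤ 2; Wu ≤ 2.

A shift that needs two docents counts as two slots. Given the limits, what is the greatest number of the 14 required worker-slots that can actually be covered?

13

Total capacity across all docents is 2+3+2+1+1+2+2 = 13, and 14 slots are needed, so at most 13 can be filled.
An assignment achieving 13: Jan 14→Zhao, Jan 15→Ueda+Yoon, Jan 16→Larsen, Jan 17→Larsen+Wu, Jan 18→Watson, Jan 19→Wu, Jan 20→Ueda, Jan 21→Cho, Jan 22→Larsen+Yoon, Jan 23→Cho.
Loads: Ueda 2/2, Larsen 3/3, Yoon 2/2, Zhao 1/1, Watson 1/1, Cho 2/2, Wu 2/2.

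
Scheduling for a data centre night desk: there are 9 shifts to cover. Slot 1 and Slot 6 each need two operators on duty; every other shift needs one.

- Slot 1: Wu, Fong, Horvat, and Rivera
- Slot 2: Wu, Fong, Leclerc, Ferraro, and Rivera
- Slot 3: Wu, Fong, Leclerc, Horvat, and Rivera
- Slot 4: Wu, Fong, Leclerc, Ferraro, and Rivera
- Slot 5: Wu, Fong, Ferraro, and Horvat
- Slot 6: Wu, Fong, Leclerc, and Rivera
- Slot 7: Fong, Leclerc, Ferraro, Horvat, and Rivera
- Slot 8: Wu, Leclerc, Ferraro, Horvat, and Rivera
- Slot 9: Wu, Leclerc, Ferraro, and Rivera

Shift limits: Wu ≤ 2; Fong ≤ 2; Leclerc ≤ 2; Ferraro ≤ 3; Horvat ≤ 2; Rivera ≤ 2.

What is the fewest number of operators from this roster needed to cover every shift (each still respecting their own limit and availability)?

5

11 slots to fill and no one can take more than 3, so at least ⌈11/3⌉ = 4 operators are needed.
Any 4 operators together have capacity at most 3+2+2+2 = 9 < 11 slots, so 4 can never suffice.
Wu, Fong, Leclerc, Ferraro, and Horvat alone can cover everything: Slot 1→Wu+Fong, Slot 2→Leclerc, Slot 3→Horvat, Slot 4→Ferraro, Slot 5→Ferraro, Slot 6→Wu+Fong, Slot 7→Ferraro, Slot 8→Horvat, Slot 9→Leclerc.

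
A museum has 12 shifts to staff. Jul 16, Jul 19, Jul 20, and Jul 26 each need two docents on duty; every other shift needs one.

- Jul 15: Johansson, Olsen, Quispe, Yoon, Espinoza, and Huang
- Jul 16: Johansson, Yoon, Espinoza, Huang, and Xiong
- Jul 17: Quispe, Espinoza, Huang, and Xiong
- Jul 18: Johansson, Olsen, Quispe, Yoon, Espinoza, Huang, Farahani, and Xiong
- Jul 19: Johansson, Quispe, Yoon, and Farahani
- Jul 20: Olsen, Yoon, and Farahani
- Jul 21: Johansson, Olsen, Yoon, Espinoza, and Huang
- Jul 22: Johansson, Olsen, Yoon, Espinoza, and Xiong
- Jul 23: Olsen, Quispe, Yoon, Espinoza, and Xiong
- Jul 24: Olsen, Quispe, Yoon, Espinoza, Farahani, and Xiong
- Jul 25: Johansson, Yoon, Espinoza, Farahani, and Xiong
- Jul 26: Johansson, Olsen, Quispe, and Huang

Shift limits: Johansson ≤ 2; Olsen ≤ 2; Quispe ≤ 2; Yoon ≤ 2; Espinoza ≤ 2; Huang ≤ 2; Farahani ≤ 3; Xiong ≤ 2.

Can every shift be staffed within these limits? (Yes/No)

Yes

One valid schedule: Jul 15→Espinoza, Jul 16→Huang+Xiong, Jul 17→Quispe, Jul 18→Farahani, Jul 19→Yoon+Farahani, Jul 20→Olsen+Yoon, Jul 21→Johansson, Jul 22→Johansson, Jul 23→Olsen, Jul 24→Farahani, Jul 25→Espinoza, Jul 26→Quispe+Huang.
Loads: Johansson 2/2, Olsen 2/2, Quispe 2/2, Yoon 2/2, Espinoza 2/2, Huang 2/2, Farahani 3/3, Xiong 1/2 — all within limits.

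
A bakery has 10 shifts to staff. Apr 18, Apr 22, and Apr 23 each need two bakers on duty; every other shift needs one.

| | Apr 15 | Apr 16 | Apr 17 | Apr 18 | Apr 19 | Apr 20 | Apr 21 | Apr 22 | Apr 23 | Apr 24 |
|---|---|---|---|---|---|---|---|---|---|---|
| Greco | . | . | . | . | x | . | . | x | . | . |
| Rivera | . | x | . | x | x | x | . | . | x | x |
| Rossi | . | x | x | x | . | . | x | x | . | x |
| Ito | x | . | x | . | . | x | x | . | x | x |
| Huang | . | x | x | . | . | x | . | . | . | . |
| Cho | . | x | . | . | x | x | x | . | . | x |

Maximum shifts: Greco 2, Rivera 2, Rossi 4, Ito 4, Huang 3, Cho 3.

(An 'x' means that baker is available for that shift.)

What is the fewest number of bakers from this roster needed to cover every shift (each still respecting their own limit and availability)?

5

13 slots to fill and no one can take more than 4, so at least ⌈13/4⌉ = 4 bakers are needed.
No set of 4 bakers can cover every shift (each such set leaves at least one shift with no one available or exceeds a cap).
Greco, Rivera, Rossi, Ito, and Huang alone can cover everything: Apr 15→Ito, Apr 16→Rossi, Apr 17→Ito, Apr 18→Rivera+Rossi, Apr 19→Greco, Apr 20→Huang, Apr 21→Rossi, Apr 22→Greco+Rossi, Apr 23→Rivera+Ito, Apr 24→Ito.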